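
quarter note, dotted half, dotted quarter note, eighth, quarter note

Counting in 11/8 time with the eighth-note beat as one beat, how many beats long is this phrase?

One eighth-note beat = 2 sixteenth notes.
In sixteenth notes: quarter note = 4; dotted half = 12; dotted quarter note = 6; eighth = 2; quarter note = 4.
Total: 4 + 12 + 6 + 2 + 4 = 28.
28 ÷ 2 = 14 beats.

14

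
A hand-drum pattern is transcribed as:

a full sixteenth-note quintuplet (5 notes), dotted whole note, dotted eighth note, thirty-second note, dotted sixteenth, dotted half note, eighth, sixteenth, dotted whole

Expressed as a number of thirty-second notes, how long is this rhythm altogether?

In thirty-second notes: a full sixteenth-note quintuplet (5 notes) (five quintuplet sixteenths span one quarter) = 8; dotted whole note = 48; dotted eighth note = 6; thirty-second note = 1; dotted sixteenth = 3; dotted half note = 24; eighth = 4; sixteenth = 2; dotted whole = 48.
Adding: 8 + 48 + 6 + 1 + 3 + 24 + 4 + 2 + 48 = 144 thirty-second notes.

144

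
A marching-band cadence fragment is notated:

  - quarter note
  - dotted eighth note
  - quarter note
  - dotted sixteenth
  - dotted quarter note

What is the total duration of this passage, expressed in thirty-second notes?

Convert each value to thirty-second notes: quarter note = 8; dotted eighth note = 6; quarter note = 8; dotted sixteenth = 3; dotted quarter note = 12.
Total: 8 + 6 + 8 + 3 + 12 = 37 thirty-second notes.

37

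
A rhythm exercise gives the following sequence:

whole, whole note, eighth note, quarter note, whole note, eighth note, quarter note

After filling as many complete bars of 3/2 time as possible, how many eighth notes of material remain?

One bar of 3/2 = 12 eighth notes.
Working in eighth notes: whole = 8; whole note = 8; eighth note = 1; quarter note = 2; whole note = 8; eighth note = 1; quarter note = 2.
Adding: 8 + 8 + 1 + 2 + 8 + 1 + 2 = 30.
30 ÷ 12 = 2 complete bars with 6 eighth notes remaining.

6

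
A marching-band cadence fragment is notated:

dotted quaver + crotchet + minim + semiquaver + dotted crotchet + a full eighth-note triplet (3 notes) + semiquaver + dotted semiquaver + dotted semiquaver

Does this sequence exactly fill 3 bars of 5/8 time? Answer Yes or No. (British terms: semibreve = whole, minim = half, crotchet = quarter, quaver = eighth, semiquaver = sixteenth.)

One bar of 5/8 = 20 thirty-second notes, so 3 bars = 60.
Each duration in thirty-second notes: dotted quaver = 6; crotchet = 8; minim = 16; semiquaver = 2; dotted crotchet = 12; a full eighth-note triplet (3 notes) (three triplet eighths span one quarter) = 8; semiquaver = 2; dotted semiquaver = 3; dotted semiquaver = 3.
Total: 6 + 8 + 16 + 2 + 12 + 8 + 2 + 3 + 3 = 60.
60 equals 60, so the answer is Yes.

Yes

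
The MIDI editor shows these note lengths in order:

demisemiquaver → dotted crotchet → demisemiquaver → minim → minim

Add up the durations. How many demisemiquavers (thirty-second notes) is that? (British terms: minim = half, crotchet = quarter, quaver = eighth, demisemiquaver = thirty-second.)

46

Working in thirty-second notes: demisemiquaver = 1; dotted crotchet = 12; demisemiquaver = 1; minim = 16; minim = 16.
Adding: 1 + 12 + 1 + 16 + 16 = 46 thirty-second notes.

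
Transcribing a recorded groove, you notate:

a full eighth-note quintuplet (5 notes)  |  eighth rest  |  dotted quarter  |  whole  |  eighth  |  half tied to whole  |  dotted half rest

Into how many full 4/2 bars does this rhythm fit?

2

One bar of 4/2 = 16 eighth notes.
Express everything in eighth notes: a full eighth-note quintuplet (5 notes) (five quintuplet eighths span one half) = 4; eighth rest = 1; dotted quarter = 3; whole = 8; eighth = 1; half tied to whole (half + whole) = 12; dotted half rest = 6.
Total: 4 + 1 + 3 + 8 + 1 + 12 + 6 = 35.
35 ÷ 16 = 2 complete bars with 3 left over.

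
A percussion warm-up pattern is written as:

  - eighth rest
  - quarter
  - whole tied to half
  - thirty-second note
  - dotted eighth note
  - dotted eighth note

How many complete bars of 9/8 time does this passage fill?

2

One bar of 9/8 = 36 thirty-second notes.
Express everything in thirty-second notes: eighth rest = 4; quarter = 8; whole tied to half (whole + half) = 48; thirty-second note = 1; dotted eighth note = 6; dotted eighth note = 6.
Sum: 4 + 8 + 48 + 1 + 6 + 6 = 73.
73 ÷ 36 = 2 complete bars with 1 left over.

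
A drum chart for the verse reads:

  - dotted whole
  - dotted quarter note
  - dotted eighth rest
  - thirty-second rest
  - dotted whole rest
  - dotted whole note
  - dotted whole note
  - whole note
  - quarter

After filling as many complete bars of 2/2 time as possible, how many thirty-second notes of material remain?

27

One bar of 2/2 = 32 thirty-second notes.
Each duration in thirty-second notes: dotted whole = 48; dotted quarter note = 12; dotted eighth rest = 6; thirty-second rest = 1; dotted whole rest = 48; dotted whole note = 48; dotted whole note = 48; whole note = 32; quarter = 8.
Total: 48 + 12 + 6 + 1 + 48 + 48 + 48 + 32 + 8 = 251.
251 ÷ 32 = 7 complete bars with 27 thirty-second notes remaining.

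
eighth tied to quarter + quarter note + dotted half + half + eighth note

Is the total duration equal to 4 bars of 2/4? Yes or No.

One bar of 2/4 = 4 eighth notes, so 4 bars = 16.
Express everything in eighth notes: eighth tied to quarter (eighth + quarter) = 3; quarter note = 2; dotted half = 6; half = 4; eighth note = 1.
Sum: 3 + 2 + 6 + 4 + 1 = 16.
16 equals 16, so the answer is Yes.

Yes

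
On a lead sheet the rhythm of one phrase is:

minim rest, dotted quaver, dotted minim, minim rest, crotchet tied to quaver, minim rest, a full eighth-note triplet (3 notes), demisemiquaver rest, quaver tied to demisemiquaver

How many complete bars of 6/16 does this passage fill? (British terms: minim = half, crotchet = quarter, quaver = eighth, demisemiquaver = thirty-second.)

8

One bar of 6/16 = 12 thirty-second notes.
In thirty-second notes: minim rest = 16; dotted quaver = 6; dotted minim = 24; minim rest = 16; crotchet tied to quaver (crotchet + quaver) = 12; minim rest = 16; a full eighth-note triplet (3 notes) (three triplet eighths span one quarter) = 8; demisemiquaver rest = 1; quaver tied to demisemiquaver (quaver + demisemiquaver) = 5.
Adding: 16 + 6 + 24 + 16 + 12 + 16 + 8 + 1 + 5 = 104.
104 ÷ 12 = 8 complete bars with 8 left over.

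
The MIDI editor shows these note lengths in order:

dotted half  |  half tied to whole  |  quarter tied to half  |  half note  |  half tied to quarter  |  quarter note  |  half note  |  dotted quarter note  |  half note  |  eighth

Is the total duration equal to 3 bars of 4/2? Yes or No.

Yes

One bar of 4/2 = 16 eighth notes, so 3 bars = 48.
Working in eighth notes: dotted half = 6; half tied to whole (half + whole) = 12; quarter tied to half (quarter + half) = 6; half note = 4; half tied to quarter (half + quarter) = 6; quarter note = 2; half note = 4; dotted quarter note = 3; half note = 4; eighth = 1.
Total: 6 + 12 + 6 + 4 + 6 + 2 + 4 + 3 + 4 + 1 = 48.
48 equals 48, so the answer is Yes.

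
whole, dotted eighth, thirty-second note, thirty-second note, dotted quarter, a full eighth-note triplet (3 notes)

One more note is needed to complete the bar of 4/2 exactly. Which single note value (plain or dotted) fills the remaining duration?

The bar of 4/2 = 64 thirty-second notes.
In thirty-second notes: whole = 32; dotted eighth = 6; thirty-second note = 1; thirty-second note = 1; dotted quarter = 12; a full eighth-note triplet (3 notes) (three triplet eighths span one quarter) = 8.
Sum: 32 + 6 + 1 + 1 + 12 + 8 = 60.
Remaining: 64 − 60 = 4 thirty-second notes, which is a eighth note.

eighth note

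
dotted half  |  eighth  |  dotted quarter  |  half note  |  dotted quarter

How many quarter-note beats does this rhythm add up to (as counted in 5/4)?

One quarter-note beat = 2 eighth notes.
In eighth notes: dotted half = 6; eighth = 1; dotted quarter = 3; half note = 4; dotted quarter = 3.
Sum: 6 + 1 + 3 + 4 + 3 = 17.
17 ÷ 2 = 8.5 beats.

8.5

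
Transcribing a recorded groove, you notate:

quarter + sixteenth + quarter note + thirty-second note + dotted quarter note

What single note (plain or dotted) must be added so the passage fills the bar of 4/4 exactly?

thirty-second note

The bar of 4/4 = 32 thirty-second notes.
Express everything in thirty-second notes: quarter = 8; sixteenth = 2; quarter note = 8; thirty-second note = 1; dotted quarter note = 12.
Adding: 8 + 2 + 8 + 1 + 12 = 31.
Remaining: 32 − 31 = 1 thirty-second note, which is a thirty-second note.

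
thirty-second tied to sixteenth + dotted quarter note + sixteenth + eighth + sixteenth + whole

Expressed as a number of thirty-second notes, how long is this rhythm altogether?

Each duration in thirty-second notes: thirty-second tied to sixteenth (thirty-second + sixteenth) = 3; dotted quarter note = 12; sixteenth = 2; eighth = 4; sixteenth = 2; whole = 32.
Sum: 3 + 12 + 2 + 4 + 2 + 32 = 55 thirty-second notes.

55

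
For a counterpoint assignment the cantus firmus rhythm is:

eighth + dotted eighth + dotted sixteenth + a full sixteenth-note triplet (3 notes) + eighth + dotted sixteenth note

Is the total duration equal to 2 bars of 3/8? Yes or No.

One bar of 3/8 = 12 thirty-second notes, so 2 bars = 24.
Each duration in thirty-second notes: eighth = 4; dotted eighth = 6; dotted sixteenth = 3; a full sixteenth-note triplet (3 notes) (three triplet sixteenths span one eighth) = 4; eighth = 4; dotted sixteenth note = 3.
Adding: 4 + 6 + 3 + 4 + 4 + 3 = 24.
24 equals 24, so the answer is Yes.

Yes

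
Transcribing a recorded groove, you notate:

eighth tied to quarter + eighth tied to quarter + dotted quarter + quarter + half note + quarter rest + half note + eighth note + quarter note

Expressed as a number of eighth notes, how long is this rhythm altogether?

Each duration in eighth notes: eighth tied to quarter (eighth + quarter) = 3; eighth tied to quarter (eighth + quarter) = 3; dotted quarter = 3; quarter = 2; half note = 4; quarter rest = 2; half note = 4; eighth note = 1; quarter note = 2.
Sum: 3 + 3 + 3 + 2 + 4 + 2 + 4 + 1 + 2 = 24 eighth notes.

24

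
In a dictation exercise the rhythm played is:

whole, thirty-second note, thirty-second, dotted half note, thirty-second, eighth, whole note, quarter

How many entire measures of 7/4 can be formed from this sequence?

1

One bar of 7/4 = 56 thirty-second notes.
In thirty-second notes: whole = 32; thirty-second note = 1; thirty-second = 1; dotted half note = 24; thirty-second = 1; eighth = 4; whole note = 32; quarter = 8.
Adding: 32 + 1 + 1 + 24 + 1 + 4 + 32 + 8 = 103.
103 ÷ 56 = 1 complete bar with 47 left over.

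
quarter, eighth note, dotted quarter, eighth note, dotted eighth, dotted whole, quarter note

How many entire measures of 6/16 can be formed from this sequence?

7

One bar of 6/16 = 6 sixteenth notes.
Working in sixteenth notes: quarter = 4; eighth note = 2; dotted quarter = 6; eighth note = 2; dotted eighth = 3; dotted whole = 24; quarter note = 4.
Sum: 4 + 2 + 6 + 2 + 3 + 24 + 4 = 45.
45 ÷ 6 = 7 complete bars with 3 left over.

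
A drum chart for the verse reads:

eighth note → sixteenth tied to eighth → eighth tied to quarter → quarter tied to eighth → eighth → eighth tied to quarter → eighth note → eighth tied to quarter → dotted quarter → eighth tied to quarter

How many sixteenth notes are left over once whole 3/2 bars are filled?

21

One bar of 3/2 = 24 sixteenth notes.
Working in sixteenth notes: eighth note = 2; sixteenth tied to eighth (sixteenth + eighth) = 3; eighth tied to quarter (eighth + quarter) = 6; quarter tied to eighth (quarter + eighth) = 6; eighth = 2; eighth tied to quarter (eighth + quarter) = 6; eighth note = 2; eighth tied to quarter (eighth + quarter) = 6; dotted quarter = 6; eighth tied to quarter (eighth + quarter) = 6.
Adding: 2 + 3 + 6 + 6 + 2 + 6 + 2 + 6 + 6 + 6 = 45.
45 ÷ 24 = 1 complete bar with 21 sixteenth notes remaining.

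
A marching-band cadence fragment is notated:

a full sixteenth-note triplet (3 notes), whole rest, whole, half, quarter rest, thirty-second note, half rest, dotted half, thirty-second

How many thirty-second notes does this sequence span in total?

134

In thirty-second notes: a full sixteenth-note triplet (3 notes) (three triplet sixteenths span one eighth) = 4; whole rest = 32; whole = 32; half = 16; quarter rest = 8; thirty-second note = 1; half rest = 16; dotted half = 24; thirty-second = 1.
Altogether 4 + 32 + 32 + 16 + 8 + 1 + 16 + 24 + 1 = 134 thirty-second notes.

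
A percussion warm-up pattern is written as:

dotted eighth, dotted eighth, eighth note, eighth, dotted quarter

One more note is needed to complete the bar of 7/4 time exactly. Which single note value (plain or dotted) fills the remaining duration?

dotted half note

The bar of 7/4 = 28 sixteenth notes.
Express everything in sixteenth notes: dotted eighth = 3; dotted eighth = 3; eighth note = 2; eighth = 2; dotted quarter = 6.
Adding: 3 + 3 + 2 + 2 + 6 = 16.
Remaining: 28 − 16 = 12 sixteenth notes, which is a dotted half note.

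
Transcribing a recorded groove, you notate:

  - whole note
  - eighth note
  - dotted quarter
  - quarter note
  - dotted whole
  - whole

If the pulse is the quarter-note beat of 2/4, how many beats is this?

One quarter-note beat = 2 eighth notes.
Express everything in eighth notes: whole note = 8; eighth note = 1; dotted quarter = 3; quarter note = 2; dotted whole = 12; whole = 8.
Adding: 8 + 1 + 3 + 2 + 12 + 8 = 34.
34 ÷ 2 = 17 beats.

17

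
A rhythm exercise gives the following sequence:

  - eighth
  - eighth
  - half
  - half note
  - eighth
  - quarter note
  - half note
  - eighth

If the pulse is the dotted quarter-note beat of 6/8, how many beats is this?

6

One dotted quarter-note beat = 3 eighth notes.
Each duration in eighth notes: eighth = 1; eighth = 1; half = 4; half note = 4; eighth = 1; quarter note = 2; half note = 4; eighth = 1.
Total: 1 + 1 + 4 + 4 + 1 + 2 + 4 + 1 = 18.
18 ÷ 3 = 6 beats.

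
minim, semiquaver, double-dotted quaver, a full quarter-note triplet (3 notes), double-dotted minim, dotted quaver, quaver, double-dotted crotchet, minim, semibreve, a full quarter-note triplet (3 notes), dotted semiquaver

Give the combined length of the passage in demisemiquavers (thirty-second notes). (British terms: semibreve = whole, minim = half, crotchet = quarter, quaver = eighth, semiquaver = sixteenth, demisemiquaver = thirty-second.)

160

Express everything in thirty-second notes: minim = 16; semiquaver = 2; double-dotted quaver = 7; a full quarter-note triplet (3 notes) (three triplet quarters span one half) = 16; double-dotted minim = 28; dotted quaver = 6; quaver = 4; double-dotted crotchet = 14; minim = 16; semibreve = 32; a full quarter-note triplet (3 notes) (three triplet quarters span one half) = 16; dotted semiquaver = 3.
Sum: 16 + 2 + 7 + 16 + 28 + 6 + 4 + 14 + 16 + 32 + 16 + 3 = 160 thirty-second notes.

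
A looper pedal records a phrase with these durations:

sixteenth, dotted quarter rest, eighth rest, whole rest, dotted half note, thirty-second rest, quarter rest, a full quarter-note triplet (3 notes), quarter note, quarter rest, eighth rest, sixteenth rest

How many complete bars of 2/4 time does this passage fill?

One bar of 2/4 = 16 thirty-second notes.
Convert each value to thirty-second notes: sixteenth = 2; dotted quarter rest = 12; eighth rest = 4; whole rest = 32; dotted half note = 24; thirty-second rest = 1; quarter rest = 8; a full quarter-note triplet (3 notes) (three triplet quarters span one half) = 16; quarter note = 8; quarter rest = 8; eighth rest = 4; sixteenth rest = 2.
Altogether 2 + 12 + 4 + 32 + 24 + 1 + 8 + 16 + 8 + 8 + 4 + 2 = 121.
121 ÷ 16 = 7 complete bars with 9 left over.

7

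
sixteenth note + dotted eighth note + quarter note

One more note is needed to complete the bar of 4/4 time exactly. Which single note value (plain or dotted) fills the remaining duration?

The bar of 4/4 = 16 sixteenth notes.
Convert each value to sixteenth notes: sixteenth note = 1; dotted eighth note = 3; quarter note = 4.
Total: 1 + 3 + 4 = 8.
Remaining: 16 − 8 = 8 sixteenth notes, which is a half note.

half note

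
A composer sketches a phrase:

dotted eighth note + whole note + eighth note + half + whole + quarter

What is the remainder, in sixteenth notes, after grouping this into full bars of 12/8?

1

One bar of 12/8 = 24 sixteenth notes.
Convert each value to sixteenth notes: dotted eighth note = 3; whole note = 16; eighth note = 2; half = 8; whole = 16; quarter = 4.
Total: 3 + 16 + 2 + 8 + 16 + 4 = 49.
49 ÷ 24 = 2 complete bars with 1 sixteenth note remaining.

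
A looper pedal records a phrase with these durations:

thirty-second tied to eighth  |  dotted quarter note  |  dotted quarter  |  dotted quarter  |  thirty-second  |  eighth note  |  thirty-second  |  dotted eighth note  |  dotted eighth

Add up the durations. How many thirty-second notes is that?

59

Express everything in thirty-second notes: thirty-second tied to eighth (thirty-second + eighth) = 5; dotted quarter note = 12; dotted quarter = 12; dotted quarter = 12; thirty-second = 1; eighth note = 4; thirty-second = 1; dotted eighth note = 6; dotted eighth = 6.
Sum: 5 + 12 + 12 + 12 + 1 + 4 + 1 + 6 + 6 = 59 thirty-second notes.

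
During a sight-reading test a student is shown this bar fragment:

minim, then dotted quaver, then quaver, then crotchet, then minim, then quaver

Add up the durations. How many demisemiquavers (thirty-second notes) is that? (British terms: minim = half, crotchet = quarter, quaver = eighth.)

Convert each value to thirty-second notes: minim = 16; dotted quaver = 6; quaver = 4; crotchet = 8; minim = 16; quaver = 4.
Total: 16 + 6 + 4 + 8 + 16 + 4 = 54 thirty-second notes.

54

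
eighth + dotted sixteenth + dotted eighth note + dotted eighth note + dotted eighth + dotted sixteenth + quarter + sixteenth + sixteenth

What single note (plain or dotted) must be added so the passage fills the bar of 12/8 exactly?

quarter note

The bar of 12/8 = 48 thirty-second notes.
Express everything in thirty-second notes: eighth = 4; dotted sixteenth = 3; dotted eighth note = 6; dotted eighth note = 6; dotted eighth = 6; dotted sixteenth = 3; quarter = 8; sixteenth = 2; sixteenth = 2.
Adding: 4 + 3 + 6 + 6 + 6 + 3 + 8 + 2 + 2 = 40.
Remaining: 48 − 40 = 8 thirty-second notes, which is a quarter note.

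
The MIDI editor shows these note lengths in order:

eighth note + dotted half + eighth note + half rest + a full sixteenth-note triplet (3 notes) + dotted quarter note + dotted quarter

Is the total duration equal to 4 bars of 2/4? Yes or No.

One bar of 2/4 = 4 eighth notes, so 4 bars = 16.
Convert each value to eighth notes: eighth note = 1; dotted half = 6; eighth note = 1; half rest = 4; a full sixteenth-note triplet (3 notes) (three triplet sixteenths span one eighth) = 1; dotted quarter note = 3; dotted quarter = 3.
Altogether 1 + 6 + 1 + 4 + 1 + 3 + 3 = 19.
19 exceeds 16, so the answer is No.

No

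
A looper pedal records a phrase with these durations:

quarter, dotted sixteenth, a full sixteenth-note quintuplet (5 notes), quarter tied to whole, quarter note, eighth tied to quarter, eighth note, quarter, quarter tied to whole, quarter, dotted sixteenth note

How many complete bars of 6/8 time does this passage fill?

5

One bar of 6/8 = 24 thirty-second notes.
Convert each value to thirty-second notes: quarter = 8; dotted sixteenth = 3; a full sixteenth-note quintuplet (5 notes) (five quintuplet sixteenths span one quarter) = 8; quarter tied to whole (quarter + whole) = 40; quarter note = 8; eighth tied to quarter (eighth + quarter) = 12; eighth note = 4; quarter = 8; quarter tied to whole (quarter + whole) = 40; quarter = 8; dotted sixteenth note = 3.
Adding: 8 + 3 + 8 + 40 + 8 + 12 + 4 + 8 + 40 + 8 + 3 = 142.
142 ÷ 24 = 5 complete bars with 22 left over.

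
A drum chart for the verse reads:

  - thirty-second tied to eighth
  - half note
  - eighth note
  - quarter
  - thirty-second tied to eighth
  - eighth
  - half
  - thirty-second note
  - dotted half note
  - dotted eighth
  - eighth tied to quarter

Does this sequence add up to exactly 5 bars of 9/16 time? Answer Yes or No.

No

One bar of 9/16 = 18 thirty-second notes, so 5 bars = 90.
Each duration in thirty-second notes: thirty-second tied to eighth (thirty-second + eighth) = 5; half note = 16; eighth note = 4; quarter = 8; thirty-second tied to eighth (thirty-second + eighth) = 5; eighth = 4; half = 16; thirty-second note = 1; dotted half note = 24; dotted eighth = 6; eighth tied to quarter (eighth + quarter) = 12.
Altogether 5 + 16 + 4 + 8 + 5 + 4 + 16 + 1 + 24 + 6 + 12 = 101.
101 exceeds 90, so the answer is No.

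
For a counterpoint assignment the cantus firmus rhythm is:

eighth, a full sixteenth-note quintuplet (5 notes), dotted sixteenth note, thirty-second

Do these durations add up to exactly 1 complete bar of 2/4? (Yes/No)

One bar of 2/4 = 16 thirty-second notes.
Each duration in thirty-second notes: eighth = 4; a full sixteenth-note quintuplet (5 notes) (five quintuplet sixteenths span one quarter) = 8; dotted sixteenth note = 3; thirty-second = 1.
Altogether 4 + 8 + 3 + 1 = 16.
16 equals 16, so the answer is Yes.

Yes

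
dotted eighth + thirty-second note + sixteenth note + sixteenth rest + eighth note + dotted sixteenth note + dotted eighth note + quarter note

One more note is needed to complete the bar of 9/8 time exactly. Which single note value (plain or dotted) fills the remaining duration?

eighth note

The bar of 9/8 = 36 thirty-second notes.
Each duration in thirty-second notes: dotted eighth = 6; thirty-second note = 1; sixteenth note = 2; sixteenth rest = 2; eighth note = 4; dotted sixteenth note = 3; dotted eighth note = 6; quarter note = 8.
Altogether 6 + 1 + 2 + 2 + 4 + 3 + 6 + 8 = 32.
Remaining: 36 − 32 = 4 thirty-second notes, which is a eighth note.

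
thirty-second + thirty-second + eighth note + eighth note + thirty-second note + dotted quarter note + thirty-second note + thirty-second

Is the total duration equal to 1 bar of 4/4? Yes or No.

No

One bar of 4/4 = 32 thirty-second notes.
Convert each value to thirty-second notes: thirty-second = 1; thirty-second = 1; eighth note = 4; eighth note = 4; thirty-second note = 1; dotted quarter note = 12; thirty-second note = 1; thirty-second = 1.
Total: 1 + 1 + 4 + 4 + 1 + 12 + 1 + 1 = 25.
25 falls short of 32, so the answer is No.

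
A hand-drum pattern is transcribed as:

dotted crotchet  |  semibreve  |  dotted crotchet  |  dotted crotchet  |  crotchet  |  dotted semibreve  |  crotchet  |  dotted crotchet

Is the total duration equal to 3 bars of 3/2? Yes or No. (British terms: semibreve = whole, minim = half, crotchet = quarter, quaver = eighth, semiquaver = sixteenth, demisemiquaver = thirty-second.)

Yes

One bar of 3/2 = 12 eighth notes, so 3 bars = 36.
Convert each value to eighth notes: dotted crotchet = 3; semibreve = 8; dotted crotchet = 3; dotted crotchet = 3; crotchet = 2; dotted semibreve = 12; crotchet = 2; dotted crotchet = 3.
Adding: 3 + 8 + 3 + 3 + 2 + 12 + 2 + 3 = 36.
36 equals 36, so the answer is Yes.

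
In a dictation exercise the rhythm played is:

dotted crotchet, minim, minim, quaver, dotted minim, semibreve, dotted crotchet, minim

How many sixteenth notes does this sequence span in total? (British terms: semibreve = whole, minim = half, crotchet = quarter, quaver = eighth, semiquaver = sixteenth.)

Express everything in sixteenth notes: dotted crotchet = 6; minim = 8; minim = 8; quaver = 2; dotted minim = 12; semibreve = 16; dotted crotchet = 6; minim = 8.
Sum: 6 + 8 + 8 + 2 + 12 + 16 + 6 + 8 = 66 sixteenth notes.

66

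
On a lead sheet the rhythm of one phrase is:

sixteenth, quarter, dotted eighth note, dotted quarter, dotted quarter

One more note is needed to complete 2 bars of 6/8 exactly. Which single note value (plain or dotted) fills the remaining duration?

2 bars of 6/8 = 24 sixteenth notes.
Convert each value to sixteenth notes: sixteenth = 1; quarter = 4; dotted eighth note = 3; dotted quarter = 6; dotted quarter = 6.
Total: 1 + 4 + 3 + 6 + 6 = 20.
Remaining: 24 − 20 = 4 sixteenth notes, which is a quarter note.

quarter note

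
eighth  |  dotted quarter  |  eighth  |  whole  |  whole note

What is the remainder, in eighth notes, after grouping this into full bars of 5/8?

1

One bar of 5/8 = 5 eighth notes.
Express everything in eighth notes: eighth = 1; dotted quarter = 3; eighth = 1; whole = 8; whole note = 8.
Altogether 1 + 3 + 1 + 8 + 8 = 21.
21 ÷ 5 = 4 complete bars with 1 eighth note remaining.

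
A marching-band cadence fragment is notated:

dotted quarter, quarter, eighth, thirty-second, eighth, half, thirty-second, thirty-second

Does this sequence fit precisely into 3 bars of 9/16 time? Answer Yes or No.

No

One bar of 9/16 = 18 thirty-second notes, so 3 bars = 54.
Each duration in thirty-second notes: dotted quarter = 12; quarter = 8; eighth = 4; thirty-second = 1; eighth = 4; half = 16; thirty-second = 1; thirty-second = 1.
Sum: 12 + 8 + 4 + 1 + 4 + 16 + 1 + 1 = 47.
47 falls short of 54, so the answer is No.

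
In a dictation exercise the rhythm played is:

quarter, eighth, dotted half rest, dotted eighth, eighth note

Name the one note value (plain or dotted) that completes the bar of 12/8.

The bar of 12/8 = 24 sixteenth notes.
In sixteenth notes: quarter = 4; eighth = 2; dotted half rest = 12; dotted eighth = 3; eighth note = 2.
Sum: 4 + 2 + 12 + 3 + 2 = 23.
Remaining: 24 − 23 = 1 sixteenth note, which is a sixteenth note.

sixteenth note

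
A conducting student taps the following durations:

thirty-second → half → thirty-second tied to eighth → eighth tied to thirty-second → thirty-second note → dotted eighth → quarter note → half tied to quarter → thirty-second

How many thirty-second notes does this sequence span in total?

67

In thirty-second notes: thirty-second = 1; half = 16; thirty-second tied to eighth (thirty-second + eighth) = 5; eighth tied to thirty-second (eighth + thirty-second) = 5; thirty-second note = 1; dotted eighth = 6; quarter note = 8; half tied to quarter (half + quarter) = 24; thirty-second = 1.
Sum: 1 + 16 + 5 + 5 + 1 + 6 + 8 + 24 + 1 = 67 thirty-second notes.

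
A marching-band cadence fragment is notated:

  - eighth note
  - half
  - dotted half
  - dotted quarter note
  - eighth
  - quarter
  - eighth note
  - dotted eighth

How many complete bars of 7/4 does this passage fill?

One bar of 7/4 = 28 sixteenth notes.
Each duration in sixteenth notes: eighth note = 2; half = 8; dotted half = 12; dotted quarter note = 6; eighth = 2; quarter = 4; eighth note = 2; dotted eighth = 3.
Sum: 2 + 8 + 12 + 6 + 2 + 4 + 2 + 3 = 39.
39 ÷ 28 = 1 complete bar with 11 left over.

1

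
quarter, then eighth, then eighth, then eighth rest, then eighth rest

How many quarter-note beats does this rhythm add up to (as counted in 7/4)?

One quarter-note beat = 2 eighth notes.
Working in eighth notes: quarter = 2; eighth = 1; eighth = 1; eighth rest = 1; eighth rest = 1.
Altogether 2 + 1 + 1 + 1 + 1 = 6.
6 ÷ 2 = 3 beats.

3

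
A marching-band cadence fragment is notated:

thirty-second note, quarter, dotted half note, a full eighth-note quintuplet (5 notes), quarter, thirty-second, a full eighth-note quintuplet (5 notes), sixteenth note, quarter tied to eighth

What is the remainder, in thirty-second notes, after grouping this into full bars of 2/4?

One bar of 2/4 = 16 thirty-second notes.
Each duration in thirty-second notes: thirty-second note = 1; quarter = 8; dotted half note = 24; a full eighth-note quintuplet (5 notes) (five quintuplet eighths span one half) = 16; quarter = 8; thirty-second = 1; a full eighth-note quintuplet (5 notes) (five quintuplet eighths span one half) = 16; sixteenth note = 2; quarter tied to eighth (quarter + eighth) = 12.
Adding: 1 + 8 + 24 + 16 + 8 + 1 + 16 + 2 + 12 = 88.
88 ÷ 16 = 5 complete bars with 8 thirty-second notes remaining.

8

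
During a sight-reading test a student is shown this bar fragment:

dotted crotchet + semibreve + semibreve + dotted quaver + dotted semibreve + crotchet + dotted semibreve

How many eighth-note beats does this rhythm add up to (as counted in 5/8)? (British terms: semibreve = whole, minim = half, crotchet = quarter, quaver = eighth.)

46.5

One eighth-note beat = 2 sixteenth notes.
In sixteenth notes: dotted crotchet = 6; semibreve = 16; semibreve = 16; dotted quaver = 3; dotted semibreve = 24; crotchet = 4; dotted semibreve = 24.
Total: 6 + 16 + 16 + 3 + 24 + 4 + 24 = 93.
93 ÷ 2 = 46.5 beats.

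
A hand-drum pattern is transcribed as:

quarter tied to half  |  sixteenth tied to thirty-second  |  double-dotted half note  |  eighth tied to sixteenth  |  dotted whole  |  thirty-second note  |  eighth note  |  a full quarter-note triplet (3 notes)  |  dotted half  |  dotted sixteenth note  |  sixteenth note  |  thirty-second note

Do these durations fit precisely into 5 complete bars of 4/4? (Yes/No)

Yes

One bar of 4/4 = 32 thirty-second notes, so 5 bars = 160.
Working in thirty-second notes: quarter tied to half (quarter + half) = 24; sixteenth tied to thirty-second (sixteenth + thirty-second) = 3; double-dotted half note = 28; eighth tied to sixteenth (eighth + sixteenth) = 6; dotted whole = 48; thirty-second note = 1; eighth note = 4; a full quarter-note triplet (3 notes) (three triplet quarters span one half) = 16; dotted half = 24; dotted sixteenth note = 3; sixteenth note = 2; thirty-second note = 1.
Total: 24 + 3 + 28 + 6 + 48 + 1 + 4 + 16 + 24 + 3 + 2 + 1 = 160.
160 equals 160, so the answer is Yes.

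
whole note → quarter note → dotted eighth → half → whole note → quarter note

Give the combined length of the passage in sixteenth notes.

51

In sixteenth notes: whole note = 16; quarter note = 4; dotted eighth = 3; half = 8; whole note = 16; quarter note = 4.
Altogether 16 + 4 + 3 + 8 + 16 + 4 = 51 sixteenth notes.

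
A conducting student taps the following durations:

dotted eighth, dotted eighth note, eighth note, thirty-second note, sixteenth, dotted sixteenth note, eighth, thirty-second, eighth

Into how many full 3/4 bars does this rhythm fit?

1

One bar of 3/4 = 24 thirty-second notes.
Working in thirty-second notes: dotted eighth = 6; dotted eighth note = 6; eighth note = 4; thirty-second note = 1; sixteenth = 2; dotted sixteenth note = 3; eighth = 4; thirty-second = 1; eighth = 4.
Total: 6 + 6 + 4 + 1 + 2 + 3 + 4 + 1 + 4 = 31.
31 ÷ 24 = 1 complete bar with 7 left over.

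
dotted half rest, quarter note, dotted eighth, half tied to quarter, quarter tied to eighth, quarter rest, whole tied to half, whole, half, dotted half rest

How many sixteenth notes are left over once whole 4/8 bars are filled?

5

One bar of 4/8 = 8 sixteenth notes.
Each duration in sixteenth notes: dotted half rest = 12; quarter note = 4; dotted eighth = 3; half tied to quarter (half + quarter) = 12; quarter tied to eighth (quarter + eighth) = 6; quarter rest = 4; whole tied to half (whole + half) = 24; whole = 16; half = 8; dotted half rest = 12.
Adding: 12 + 4 + 3 + 12 + 6 + 4 + 24 + 16 + 8 + 12 = 101.
101 ÷ 8 = 12 complete bars with 5 sixteenth notes remaining.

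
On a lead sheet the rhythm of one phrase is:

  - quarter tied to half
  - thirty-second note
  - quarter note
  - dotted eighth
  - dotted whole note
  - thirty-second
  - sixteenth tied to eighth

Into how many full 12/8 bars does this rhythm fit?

1

One bar of 12/8 = 48 thirty-second notes.
Express everything in thirty-second notes: quarter tied to half (quarter + half) = 24; thirty-second note = 1; quarter note = 8; dotted eighth = 6; dotted whole note = 48; thirty-second = 1; sixteenth tied to eighth (sixteenth + eighth) = 6.
Altogether 24 + 1 + 8 + 6 + 48 + 1 + 6 = 94.
94 ÷ 48 = 1 complete bar with 46 left over.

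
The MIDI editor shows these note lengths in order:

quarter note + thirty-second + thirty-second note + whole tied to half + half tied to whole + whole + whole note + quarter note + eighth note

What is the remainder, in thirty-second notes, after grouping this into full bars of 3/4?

14

One bar of 3/4 = 24 thirty-second notes.
Convert each value to thirty-second notes: quarter note = 8; thirty-second = 1; thirty-second note = 1; whole tied to half (whole + half) = 48; half tied to whole (half + whole) = 48; whole = 32; whole note = 32; quarter note = 8; eighth note = 4.
Altogether 8 + 1 + 1 + 48 + 48 + 32 + 32 + 8 + 4 = 182.
182 ÷ 24 = 7 complete bars with 14 thirty-second notes remaining.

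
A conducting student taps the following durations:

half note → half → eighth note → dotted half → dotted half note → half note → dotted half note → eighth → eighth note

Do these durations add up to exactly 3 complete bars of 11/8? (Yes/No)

One bar of 11/8 = 11 eighth notes, so 3 bars = 33.
In eighth notes: half note = 4; half = 4; eighth note = 1; dotted half = 6; dotted half note = 6; half note = 4; dotted half note = 6; eighth = 1; eighth note = 1.
Altogether 4 + 4 + 1 + 6 + 6 + 4 + 6 + 1 + 1 = 33.
33 equals 33, so the answer is Yes.

Yes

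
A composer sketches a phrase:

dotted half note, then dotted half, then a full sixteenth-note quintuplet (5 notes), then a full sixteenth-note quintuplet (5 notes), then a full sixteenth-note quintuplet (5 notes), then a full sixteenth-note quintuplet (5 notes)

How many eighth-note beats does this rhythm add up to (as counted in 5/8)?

One eighth-note beat = 2 sixteenth notes.
Each duration in sixteenth notes: dotted half note = 12; dotted half = 12; a full sixteenth-note quintuplet (5 notes) (five quintuplet sixteenths span one quarter) = 4; a full sixteenth-note quintuplet (5 notes) (five quintuplet sixteenths span one quarter) = 4; a full sixteenth-note quintuplet (5 notes) (five quintuplet sixteenths span one quarter) = 4; a full sixteenth-note quintuplet (5 notes) (five quintuplet sixteenths span one quarter) = 4.
Total: 12 + 12 + 4 + 4 + 4 + 4 = 40.
40 ÷ 2 = 20 beats.

20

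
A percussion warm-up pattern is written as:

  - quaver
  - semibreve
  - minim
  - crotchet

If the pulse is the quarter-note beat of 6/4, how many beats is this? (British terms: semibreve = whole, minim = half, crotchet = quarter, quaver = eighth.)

One quarter-note beat = 2 eighth notes.
Working in eighth notes: quaver = 1; semibreve = 8; minim = 4; crotchet = 2.
Sum: 1 + 8 + 4 + 2 = 15.
15 ÷ 2 = 7.5 beats.

7.5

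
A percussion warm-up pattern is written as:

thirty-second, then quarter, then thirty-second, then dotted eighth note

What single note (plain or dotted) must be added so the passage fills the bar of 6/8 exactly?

quarter note

The bar of 6/8 = 24 thirty-second notes.
Convert each value to thirty-second notes: thirty-second = 1; quarter = 8; thirty-second = 1; dotted eighth note = 6.
Altogether 1 + 8 + 1 + 6 = 16.
Remaining: 24 − 16 = 8 thirty-second notes, which is a quarter note.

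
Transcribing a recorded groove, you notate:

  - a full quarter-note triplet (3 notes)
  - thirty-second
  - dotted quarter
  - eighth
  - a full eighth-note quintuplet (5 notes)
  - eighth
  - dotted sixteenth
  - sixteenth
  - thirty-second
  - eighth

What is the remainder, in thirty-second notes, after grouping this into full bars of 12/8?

15

One bar of 12/8 = 48 thirty-second notes.
In thirty-second notes: a full quarter-note triplet (3 notes) (three triplet quarters span one half) = 16; thirty-second = 1; dotted quarter = 12; eighth = 4; a full eighth-note quintuplet (5 notes) (five quintuplet eighths span one half) = 16; eighth = 4; dotted sixteenth = 3; sixteenth = 2; thirty-second = 1; eighth = 4.
Total: 16 + 1 + 12 + 4 + 16 + 4 + 3 + 2 + 1 + 4 = 63.
63 ÷ 48 = 1 complete bar with 15 thirty-second notes remaining.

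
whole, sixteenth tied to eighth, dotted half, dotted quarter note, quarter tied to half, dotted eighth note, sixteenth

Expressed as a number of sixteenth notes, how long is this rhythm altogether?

In sixteenth notes: whole = 16; sixteenth tied to eighth (sixteenth + eighth) = 3; dotted half = 12; dotted quarter note = 6; quarter tied to half (quarter + half) = 12; dotted eighth note = 3; sixteenth = 1.
Altogether 16 + 3 + 12 + 6 + 12 + 3 + 1 = 53 sixteenth notes.

53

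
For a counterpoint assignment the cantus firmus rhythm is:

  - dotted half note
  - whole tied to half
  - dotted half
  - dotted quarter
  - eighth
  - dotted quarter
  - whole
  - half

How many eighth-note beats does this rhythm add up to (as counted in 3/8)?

43

One eighth-note beat = 2 sixteenth notes.
Each duration in sixteenth notes: dotted half note = 12; whole tied to half (whole + half) = 24; dotted half = 12; dotted quarter = 6; eighth = 2; dotted quarter = 6; whole = 16; half = 8.
Sum: 12 + 24 + 12 + 6 + 2 + 6 + 16 + 8 = 86.
86 ÷ 2 = 43 beats.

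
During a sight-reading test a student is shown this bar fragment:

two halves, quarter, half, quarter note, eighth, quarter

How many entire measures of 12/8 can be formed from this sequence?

1

One bar of 12/8 = 12 eighth notes.
Each duration in eighth notes: half = 4; half = 4; quarter = 2; half = 4; quarter note = 2; eighth = 1; quarter = 2.
Altogether 4 + 4 + 2 + 4 + 2 + 1 + 2 = 19.
19 ÷ 12 = 1 complete bar with 7 left over.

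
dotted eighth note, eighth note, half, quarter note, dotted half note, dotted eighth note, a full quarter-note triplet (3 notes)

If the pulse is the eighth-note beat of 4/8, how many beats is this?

20

One eighth-note beat = 2 sixteenth notes.
In sixteenth notes: dotted eighth note = 3; eighth note = 2; half = 8; quarter note = 4; dotted half note = 12; dotted eighth note = 3; a full quarter-note triplet (3 notes) (three triplet quarters span one half) = 8.
Adding: 3 + 2 + 8 + 4 + 12 + 3 + 8 = 40.
40 ÷ 2 = 20 beats.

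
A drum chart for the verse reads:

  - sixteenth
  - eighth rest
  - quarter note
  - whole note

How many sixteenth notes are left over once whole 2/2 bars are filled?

7

One bar of 2/2 = 16 sixteenth notes.
Each duration in sixteenth notes: sixteenth = 1; eighth rest = 2; quarter note = 4; whole note = 16.
Total: 1 + 2 + 4 + 16 = 23.
23 ÷ 16 = 1 complete bar with 7 sixteenth notes remaining.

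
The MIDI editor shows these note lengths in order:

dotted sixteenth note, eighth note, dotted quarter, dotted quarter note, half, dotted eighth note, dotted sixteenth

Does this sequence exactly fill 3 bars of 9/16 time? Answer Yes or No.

No

One bar of 9/16 = 18 thirty-second notes, so 3 bars = 54.
Working in thirty-second notes: dotted sixteenth note = 3; eighth note = 4; dotted quarter = 12; dotted quarter note = 12; half = 16; dotted eighth note = 6; dotted sixteenth = 3.
Altogether 3 + 4 + 12 + 12 + 16 + 6 + 3 = 56.
56 exceeds 54, so the answer is No.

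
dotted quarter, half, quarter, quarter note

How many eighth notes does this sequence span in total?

Express everything in eighth notes: dotted quarter = 3; half = 4; quarter = 2; quarter note = 2.
Total: 3 + 4 + 2 + 2 = 11 eighth notes.

11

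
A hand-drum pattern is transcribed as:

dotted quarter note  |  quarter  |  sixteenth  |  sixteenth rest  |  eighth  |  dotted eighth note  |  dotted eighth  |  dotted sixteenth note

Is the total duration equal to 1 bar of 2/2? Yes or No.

No

One bar of 2/2 = 32 thirty-second notes.
Each duration in thirty-second notes: dotted quarter note = 12; quarter = 8; sixteenth = 2; sixteenth rest = 2; eighth = 4; dotted eighth note = 6; dotted eighth = 6; dotted sixteenth note = 3.
Sum: 12 + 8 + 2 + 2 + 4 + 6 + 6 + 3 = 43.
43 exceeds 32, so the answer is No.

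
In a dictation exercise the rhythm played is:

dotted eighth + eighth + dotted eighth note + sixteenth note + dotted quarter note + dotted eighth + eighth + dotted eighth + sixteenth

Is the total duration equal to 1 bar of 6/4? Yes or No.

One bar of 6/4 = 24 sixteenth notes.
Working in sixteenth notes: dotted eighth = 3; eighth = 2; dotted eighth note = 3; sixteenth note = 1; dotted quarter note = 6; dotted eighth = 3; eighth = 2; dotted eighth = 3; sixteenth = 1.
Total: 3 + 2 + 3 + 1 + 6 + 3 + 2 + 3 + 1 = 24.
24 equals 24, so the answer is Yes.

Yes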